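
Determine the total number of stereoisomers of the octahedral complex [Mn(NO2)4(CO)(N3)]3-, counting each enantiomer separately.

2

In an octahedral complex each vertex has one trans partner and four cis neighbours.
The distinct arrangements are (2 in all): CO and N3 mutually trans; CO and N3 mutually cis.
Each arrangement has an internal mirror plane or centre of symmetry, so none is chiral.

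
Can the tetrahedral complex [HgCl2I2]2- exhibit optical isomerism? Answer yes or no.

In a tetrahedral complex all four positions are equivalent and every pair of ligands is adjacent — there is no cis/trans distinction.
Only one geometric arrangement is possible.

no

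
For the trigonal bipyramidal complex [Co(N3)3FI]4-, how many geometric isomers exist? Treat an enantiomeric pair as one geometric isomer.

A trigonal bipyramid has two axial and three equatorial sites, which are chemically inequivalent.
The distinct arrangements are (4 in all): F axial, I axial; F axial, I equatorial; F equatorial, I axial; F equatorial, I equatorial.

4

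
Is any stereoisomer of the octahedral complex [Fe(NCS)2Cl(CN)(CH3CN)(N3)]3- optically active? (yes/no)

yes

An octahedron has six vertices in three trans pairs; every non-trans pair is cis.
Systematic enumeration (placing each ligand type in turn and discarding arrangements equivalent by rotation or reflection) gives 9 geometric isomers.
Of these, 6 lack any improper symmetry element and so occur as enantiomeric pairs, giving 9 + 6 = 15 stereoisomers in total.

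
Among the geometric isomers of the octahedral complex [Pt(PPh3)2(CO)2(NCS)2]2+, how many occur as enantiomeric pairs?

The six octahedral sites form three mutually perpendicular trans pairs.
The distinct arrangements are (5 in all): PPh3 trans, CO trans, NCS trans; PPh3 cis, CO trans, NCS cis; PPh3 trans, CO cis, NCS cis; PPh3 cis, CO cis, NCS cis (chiral); PPh3 cis, CO cis, NCS trans.
One of these lacks any improper symmetry element and so occurs as an enantiomeric pair, giving 5 + 1 = 6 stereoisomers in total.

1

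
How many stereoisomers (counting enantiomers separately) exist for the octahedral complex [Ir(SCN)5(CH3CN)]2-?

1

In an octahedral complex each vertex has one trans partner and four cis neighbours.
Only one geometric arrangement is possible.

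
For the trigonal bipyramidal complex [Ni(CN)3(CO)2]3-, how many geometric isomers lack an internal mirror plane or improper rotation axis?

0

A trigonal bipyramid has two axial and three equatorial sites, which are chemically inequivalent.
Systematic placement gives 3 geometric isomers: CO both equatorial; CO one axial, one equatorial; CO both axial.
Each arrangement has an internal mirror plane or centre of symmetry, so none is chiral.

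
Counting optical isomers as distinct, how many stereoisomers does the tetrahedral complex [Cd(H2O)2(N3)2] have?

1

In a tetrahedral complex all four positions are equivalent and every pair of ligands is adjacent — there is no cis/trans distinction.
Only one geometric arrangement is possible.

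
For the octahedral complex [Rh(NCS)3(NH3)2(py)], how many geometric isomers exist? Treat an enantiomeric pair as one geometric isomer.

3

The distinct arrangements are (3 in all): NCS mer, NH3 cis; NCS mer, NH3 trans; NCS fac, NH3 cis.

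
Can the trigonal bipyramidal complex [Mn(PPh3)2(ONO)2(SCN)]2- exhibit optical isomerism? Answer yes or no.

A trigonal bipyramid has two axial and three equatorial sites, which are chemically inequivalent.
Exhaustive case analysis gives 5 geometric isomers.
One of these lacks any improper symmetry element and so occurs as an enantiomeric pair, giving 5 + 1 = 6 stereoisomers in total.

yes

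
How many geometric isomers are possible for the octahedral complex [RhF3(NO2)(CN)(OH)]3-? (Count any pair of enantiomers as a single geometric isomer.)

4

In an octahedral complex each vertex has one trans partner and four cis neighbours.
Working through the distinct placements yields 4 geometric isomers: F mer (3 arrangements); F fac (chiral).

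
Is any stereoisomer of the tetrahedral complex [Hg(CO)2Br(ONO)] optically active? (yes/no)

no

Only one geometric arrangement is possible.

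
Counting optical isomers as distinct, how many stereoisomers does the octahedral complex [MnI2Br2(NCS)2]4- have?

The distinct arrangements are (5 in all): I trans, Br trans, NCS trans; I cis, Br trans, NCS cis; I cis, Br cis, NCS trans; I cis, Br cis, NCS cis (chiral); I trans, Br cis, NCS cis.
One of these lacks any improper symmetry element and so occurs as an enantiomeric pair, giving 5 + 1 = 6 stereoisomers in total.

6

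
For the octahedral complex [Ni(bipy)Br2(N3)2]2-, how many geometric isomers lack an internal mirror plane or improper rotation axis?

An octahedron has six vertices in three trans pairs; every non-trans pair is cis.
Each bipy is bidentate and must span two cis positions.
The distinct arrangements are (3 in all): Br trans, N3 cis; Br cis, N3 cis (chiral); Br cis, N3 trans.
One of these lacks any improper symmetry element and so occurs as an enantiomeric pair, giving 3 + 1 = 4 stereoisomers in total.

1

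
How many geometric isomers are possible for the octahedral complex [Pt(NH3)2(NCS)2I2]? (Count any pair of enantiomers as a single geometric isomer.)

5

An octahedron has six vertices in three trans pairs; every non-trans pair is cis.
The distinct arrangements are (5 in all): NH3 trans, NCS trans, I trans; NH3 cis, NCS cis, I trans; NH3 trans, NCS cis, I cis; NH3 cis, NCS cis, I cis (chiral); NH3 cis, NCS trans, I cis.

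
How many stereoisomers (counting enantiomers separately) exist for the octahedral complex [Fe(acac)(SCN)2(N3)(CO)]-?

An octahedron has six vertices in three trans pairs; every non-trans pair is cis.
Each acac is bidentate and must span two cis positions.
Systematic placement gives 4 geometric isomers: SCN cis (3 arrangements, 2 chiral); SCN trans.
Of these, 2 lack any improper symmetry element and so occur as enantiomeric pairs, giving 4 + 2 = 6 stereoisomers in total.

6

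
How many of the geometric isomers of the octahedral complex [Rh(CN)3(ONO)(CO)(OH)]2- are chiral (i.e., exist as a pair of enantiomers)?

The distinct arrangements are (4 in all): CN mer (3 arrangements); CN fac (chiral).
One of these lacks any improper symmetry element and so occurs as an enantiomeric pair, giving 4 + 1 = 5 stereoisomers in total.

1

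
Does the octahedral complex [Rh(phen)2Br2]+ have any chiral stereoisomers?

Each phen is bidentate and must span two cis positions.
There are 2 geometric isomers: Br trans; Br cis (chiral).
One of these lacks any improper symmetry element and so occurs as an enantiomeric pair, giving 2 + 1 = 3 stereoisomers in total.

yes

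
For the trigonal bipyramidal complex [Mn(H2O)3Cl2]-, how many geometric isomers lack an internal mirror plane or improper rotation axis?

In a trigonal bipyramid the two axial positions differ from the three equatorial ones.
Systematic placement gives 3 geometric isomers: Cl both axial; Cl one axial, one equatorial; Cl both equatorial.
Each arrangement has an internal mirror plane or centre of symmetry, so none is chiral.

0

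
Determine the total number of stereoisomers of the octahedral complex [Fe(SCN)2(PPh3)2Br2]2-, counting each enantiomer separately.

The six octahedral sites form three mutually perpendicular trans pairs.
There are 5 geometric isomers: SCN trans, PPh3 trans, Br trans; SCN cis, PPh3 cis, Br trans; SCN trans, PPh3 cis, Br cis; SCN cis, PPh3 cis, Br cis (chiral); SCN cis, PPh3 trans, Br cis.
One of these lacks any improper symmetry element and so occurs as an enantiomeric pair, giving 5 + 1 = 6 stereoisomers in total.

6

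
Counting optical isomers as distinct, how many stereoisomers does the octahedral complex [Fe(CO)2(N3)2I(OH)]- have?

8

The six octahedral sites form three mutually perpendicular trans pairs.
The distinct arrangements are (6 in all): CO trans, N3 cis; CO trans, N3 trans; CO cis, N3 cis (3 arrangements, 2 chiral); CO cis, N3 trans.
Of these, 2 lack any improper symmetry element and so occur as enantiomeric pairs, giving 6 + 2 = 8 stereoisomers in total.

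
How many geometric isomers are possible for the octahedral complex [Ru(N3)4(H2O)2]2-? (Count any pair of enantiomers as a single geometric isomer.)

2

In an octahedral complex each vertex has one trans partner and four cis neighbours.
Working through the distinct placements yields 2 geometric isomers: H2O trans; H2O cis.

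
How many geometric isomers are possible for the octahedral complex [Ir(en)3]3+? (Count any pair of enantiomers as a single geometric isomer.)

1

In an octahedral complex each vertex has one trans partner and four cis neighbours.
Each en is bidentate and must span two cis positions.
Only one geometric arrangement is possible; it has no improper symmetry element, so it exists as a pair of enantiomers (2 stereoisomers).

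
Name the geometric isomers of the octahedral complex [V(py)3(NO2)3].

Working through the distinct placements yields 2 geometric isomers: py mer; py fac.

fac and mer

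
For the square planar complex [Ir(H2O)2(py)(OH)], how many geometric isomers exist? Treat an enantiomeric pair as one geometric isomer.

There are 2 geometric isomers: H2O cis; H2O trans.

2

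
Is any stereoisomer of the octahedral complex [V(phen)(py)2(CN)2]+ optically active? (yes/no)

yes

An octahedron has six vertices in three trans pairs; every non-trans pair is cis.
Each phen is bidentate and must span two cis positions.
There are 3 geometric isomers: py cis, CN trans; py trans, CN cis; py cis, CN cis (chiral).
One of these lacks any improper symmetry element and so occurs as an enantiomeric pair, giving 3 + 1 = 4 stereoisomers in total.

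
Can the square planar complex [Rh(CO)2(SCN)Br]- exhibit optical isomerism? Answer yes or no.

no

A square has two trans pairs of vertices; adjacent vertices are cis.
There are 2 geometric isomers: CO cis; CO trans.
Each arrangement has an internal mirror plane or centre of symmetry, so none is chiral.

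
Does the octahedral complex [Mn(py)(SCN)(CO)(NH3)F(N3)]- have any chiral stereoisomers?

yes

In an octahedral complex each vertex has one trans partner and four cis neighbours.
Placing the ligands in turn and identifying arrangements related by rotation or reflection leaves 15 distinct geometric isomers.
Of these, 15 lack any improper symmetry element and so occur as enantiomeric pairs, giving 15 + 15 = 30 stereoisomers in total.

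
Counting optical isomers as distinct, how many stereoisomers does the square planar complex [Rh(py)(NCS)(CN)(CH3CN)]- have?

There are 3 geometric isomers: (CH3CN/NCS trans, CN/py trans); (CH3CN/py trans, CN/NCS trans); (CH3CN/CN trans, NCS/py trans).
Each arrangement has an internal mirror plane or centre of symmetry, so none is chiral.

3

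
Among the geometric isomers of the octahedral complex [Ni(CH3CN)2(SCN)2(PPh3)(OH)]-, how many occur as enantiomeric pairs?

2

An octahedron has six vertices in three trans pairs; every non-trans pair is cis.
Systematic placement gives 6 geometric isomers: CH3CN trans, SCN trans; CH3CN trans, SCN cis; CH3CN cis, SCN trans; CH3CN cis, SCN cis (3 arrangements, 2 chiral).
Of these, 2 lack any improper symmetry element and so occur as enantiomeric pairs, giving 6 + 2 = 8 stereoisomers in total.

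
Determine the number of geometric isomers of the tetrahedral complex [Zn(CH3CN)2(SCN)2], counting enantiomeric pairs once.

1

All four vertices of a tetrahedron are equivalent and mutually adjacent, so cis/trans isomerism cannot arise.
Only one geometric arrangement is possible.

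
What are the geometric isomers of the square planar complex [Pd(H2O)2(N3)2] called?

cis and trans

There are 2 geometric isomers: H2O cis; H2O trans.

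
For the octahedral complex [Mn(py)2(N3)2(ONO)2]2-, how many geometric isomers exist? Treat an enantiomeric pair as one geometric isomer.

5

The distinct arrangements are (5 in all): py trans, N3 trans, ONO trans; py cis, N3 trans, ONO cis; py trans, N3 cis, ONO cis; py cis, N3 cis, ONO cis (chiral); py cis, N3 cis, ONO trans.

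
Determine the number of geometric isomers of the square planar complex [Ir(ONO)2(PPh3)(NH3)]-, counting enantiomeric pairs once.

There are 2 geometric isomers: ONO cis; ONO trans.

2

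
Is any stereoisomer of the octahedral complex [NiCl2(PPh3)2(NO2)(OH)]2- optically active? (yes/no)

An octahedron has six vertices in three trans pairs; every non-trans pair is cis.
There are 6 geometric isomers: Cl trans, PPh3 trans; Cl trans, PPh3 cis; Cl cis, PPh3 trans; Cl cis, PPh3 cis (3 arrangements, 2 chiral).
Of these, 2 lack any improper symmetry element and so occur as enantiomeric pairs, giving 6 + 2 = 8 stereoisomers in total.

yes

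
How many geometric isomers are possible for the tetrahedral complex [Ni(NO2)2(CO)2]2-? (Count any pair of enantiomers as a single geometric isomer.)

1

In a tetrahedral complex all four positions are equivalent and every pair of ligands is adjacent — there is no cis/trans distinction.
Only one geometric arrangement is possible.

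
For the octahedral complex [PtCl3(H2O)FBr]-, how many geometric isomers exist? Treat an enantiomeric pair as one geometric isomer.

In an octahedral complex each vertex has one trans partner and four cis neighbours.
Working through the distinct placements yields 4 geometric isomers: Cl mer (3 arrangements); Cl fac (chiral).

4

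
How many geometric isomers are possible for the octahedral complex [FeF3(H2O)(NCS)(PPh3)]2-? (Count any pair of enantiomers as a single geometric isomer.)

An octahedron has six vertices in three trans pairs; every non-trans pair is cis.
Working through the distinct placements yields 4 geometric isomers: F mer (3 arrangements); F fac (chiral).

4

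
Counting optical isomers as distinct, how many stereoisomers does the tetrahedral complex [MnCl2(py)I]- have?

Only one geometric arrangement is possible.

1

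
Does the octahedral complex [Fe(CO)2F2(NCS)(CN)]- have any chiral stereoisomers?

The six octahedral sites form three mutually perpendicular trans pairs.
Working through the distinct placements yields 6 geometric isomers: CO cis, F cis (3 arrangements, 2 chiral); CO cis, F trans; CO trans, F cis; CO trans, F trans.
Of these, 2 lack any improper symmetry element and so occur as enantiomeric pairs, giving 6 + 2 = 8 stereoisomers in total.

yes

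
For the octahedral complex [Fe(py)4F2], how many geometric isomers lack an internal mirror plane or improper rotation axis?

0

Working through the distinct placements yields 2 geometric isomers: F trans; F cis.
Each arrangement has an internal mirror plane or centre of symmetry, so none is chiral.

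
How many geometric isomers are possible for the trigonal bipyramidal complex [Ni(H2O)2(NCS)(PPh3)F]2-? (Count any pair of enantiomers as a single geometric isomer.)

7

Placing the ligands in turn and identifying arrangements related by rotation or reflection leaves 7 distinct geometric isomers.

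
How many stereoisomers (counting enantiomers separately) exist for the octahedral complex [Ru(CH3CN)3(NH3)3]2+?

2

The six octahedral sites form three mutually perpendicular trans pairs.
Working through the distinct placements yields 2 geometric isomers: CH3CN mer; CH3CN fac.
Each arrangement has an internal mirror plane or centre of symmetry, so none is chiral.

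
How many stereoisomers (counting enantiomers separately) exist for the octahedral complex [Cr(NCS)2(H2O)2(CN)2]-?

6

An octahedron has six vertices in three trans pairs; every non-trans pair is cis.
There are 5 geometric isomers: NCS trans, H2O trans, CN trans; NCS cis, H2O cis, CN trans; NCS trans, H2O cis, CN cis; NCS cis, H2O cis, CN cis (chiral); NCS cis, H2O trans, CN cis.
One of these lacks any improper symmetry element and so occurs as an enantiomeric pair, giving 5 + 1 = 6 stereoisomers in total.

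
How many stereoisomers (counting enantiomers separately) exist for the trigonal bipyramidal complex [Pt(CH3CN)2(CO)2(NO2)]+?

6

A trigonal bipyramid has two axial and three equatorial sites, which are chemically inequivalent.
Systematic enumeration (placing each ligand type in turn and discarding arrangements equivalent by rotation or reflection) gives 5 geometric isomers.
One of these lacks any improper symmetry element and so occurs as an enantiomeric pair, giving 5 + 1 = 6 stereoisomers in total.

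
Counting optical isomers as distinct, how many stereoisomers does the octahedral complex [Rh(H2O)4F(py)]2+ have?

In an octahedral complex each vertex has one trans partner and four cis neighbours.
There are 2 geometric isomers: F and py mutually cis; F and py mutually trans.
Each arrangement has an internal mirror plane or centre of symmetry, so none is chiral.

2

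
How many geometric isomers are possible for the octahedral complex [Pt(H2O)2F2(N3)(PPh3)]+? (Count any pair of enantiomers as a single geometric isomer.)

6

In an octahedral complex each vertex has one trans partner and four cis neighbours.
Working through the distinct placements yields 6 geometric isomers: H2O trans, F trans; H2O cis, F trans; H2O cis, F cis (3 arrangements, 2 chiral); H2O trans, F cis.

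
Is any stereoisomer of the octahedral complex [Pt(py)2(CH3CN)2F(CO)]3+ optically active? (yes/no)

An octahedron has six vertices in three trans pairs; every non-trans pair is cis.
The distinct arrangements are (6 in all): py trans, CH3CN trans; py cis, CH3CN trans; py trans, CH3CN cis; py cis, CH3CN cis (3 arrangements, 2 chiral).
Of these, 2 lack any improper symmetry element and so occur as enantiomeric pairs, giving 6 + 2 = 8 stereoisomers in total.

yes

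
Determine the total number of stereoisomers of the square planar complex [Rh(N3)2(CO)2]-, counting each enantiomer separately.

In a square planar complex each vertex has one trans partner and two cis neighbours.
Systematic placement gives 2 geometric isomers: N3 cis; N3 trans.
Each arrangement has an internal mirror plane or centre of symmetry, so none is chiral.

2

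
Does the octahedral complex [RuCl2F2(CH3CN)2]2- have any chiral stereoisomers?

An octahedron has six vertices in three trans pairs; every non-trans pair is cis.
Systematic placement gives 5 geometric isomers: Cl trans, F trans, CH3CN trans; Cl cis, F cis, CH3CN trans; Cl cis, F trans, CH3CN cis; Cl cis, F cis, CH3CN cis (chiral); Cl trans, F cis, CH3CN cis.
One of these lacks any improper symmetry element and so occurs as an enantiomeric pair, giving 5 + 1 = 6 stereoisomers in total.

yes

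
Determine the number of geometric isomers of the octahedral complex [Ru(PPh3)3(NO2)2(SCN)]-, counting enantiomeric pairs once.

In an octahedral complex each vertex has one trans partner and four cis neighbours.
There are 3 geometric isomers: PPh3 mer, NO2 trans; PPh3 fac, NO2 cis; PPh3 mer, NO2 cis.

3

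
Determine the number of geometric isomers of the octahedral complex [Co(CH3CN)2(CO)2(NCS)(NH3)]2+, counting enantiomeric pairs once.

6

An octahedron has six vertices in three trans pairs; every non-trans pair is cis.
There are 6 geometric isomers: CH3CN trans, CO trans; CH3CN trans, CO cis; CH3CN cis, CO cis (3 arrangements, 2 chiral); CH3CN cis, CO trans.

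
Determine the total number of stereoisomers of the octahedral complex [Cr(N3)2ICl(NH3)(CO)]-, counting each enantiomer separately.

An octahedron has six vertices in three trans pairs; every non-trans pair is cis.
Exhaustive case analysis gives 9 geometric isomers.
Of these, 6 lack any improper symmetry element and so occur as enantiomeric pairs, giving 9 + 6 = 15 stereoisomers in total.

15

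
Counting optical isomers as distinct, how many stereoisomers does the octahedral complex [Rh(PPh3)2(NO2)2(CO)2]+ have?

The distinct arrangements are (5 in all): PPh3 trans, NO2 trans, CO trans; PPh3 cis, NO2 cis, CO trans; PPh3 trans, NO2 cis, CO cis; PPh3 cis, NO2 cis, CO cis (chiral); PPh3 cis, NO2 trans, CO cis.
One of these lacks any improper symmetry element and so occurs as an enantiomeric pair, giving 5 + 1 = 6 stereoisomers in total.

6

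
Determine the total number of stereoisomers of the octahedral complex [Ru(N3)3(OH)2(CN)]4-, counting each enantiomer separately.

An octahedron has six vertices in three trans pairs; every non-trans pair is cis.
Systematic placement gives 3 geometric isomers: N3 mer, OH trans; N3 fac, OH cis; N3 mer, OH cis.
Each arrangement has an internal mirror plane or centre of symmetry, so none is chiral.

3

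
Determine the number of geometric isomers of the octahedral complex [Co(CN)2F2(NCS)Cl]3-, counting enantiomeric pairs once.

The six octahedral sites form three mutually perpendicular trans pairs.
There are 6 geometric isomers: CN trans, F cis; CN trans, F trans; CN cis, F cis (3 arrangements, 2 chiral); CN cis, F trans.

6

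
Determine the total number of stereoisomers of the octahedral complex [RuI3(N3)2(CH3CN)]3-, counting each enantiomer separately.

An octahedron has six vertices in three trans pairs; every non-trans pair is cis.
There are 3 geometric isomers: I mer, N3 trans; I fac, N3 cis; I mer, N3 cis.
Each arrangement has an internal mirror plane or centre of symmetry, so none is chiral.

3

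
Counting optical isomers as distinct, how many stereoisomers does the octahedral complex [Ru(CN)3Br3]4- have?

2

In an octahedral complex each vertex has one trans partner and four cis neighbours.
There are 2 geometric isomers: CN mer; CN fac.
Each arrangement has an internal mirror plane or centre of symmetry, so none is chiral.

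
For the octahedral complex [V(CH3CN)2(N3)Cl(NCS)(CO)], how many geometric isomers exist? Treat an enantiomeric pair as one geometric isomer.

The six octahedral sites form three mutually perpendicular trans pairs.
Placing the ligands in turn and identifying arrangements related by rotation or reflection leaves 9 distinct geometric isomers.

9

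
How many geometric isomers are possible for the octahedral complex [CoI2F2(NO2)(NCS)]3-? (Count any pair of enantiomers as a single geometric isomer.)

An octahedron has six vertices in three trans pairs; every non-trans pair is cis.
Working through the distinct placements yields 6 geometric isomers: I trans, F trans; I cis, F trans; I cis, F cis (3 arrangements, 2 chiral); I trans, F cis.

6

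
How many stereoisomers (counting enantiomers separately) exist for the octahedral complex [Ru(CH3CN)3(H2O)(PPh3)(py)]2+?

In an octahedral complex each vertex has one trans partner and four cis neighbours.
The distinct arrangements are (4 in all): CH3CN mer (3 arrangements); CH3CN fac (chiral).
One of these lacks any improper symmetry element and so occurs as an enantiomeric pair, giving 4 + 1 = 5 stereoisomers in total.

5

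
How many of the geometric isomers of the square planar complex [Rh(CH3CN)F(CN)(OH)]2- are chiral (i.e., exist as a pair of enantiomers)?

0

The distinct arrangements are (3 in all): (CH3CN/F trans, CN/OH trans); (CH3CN/OH trans, CN/F trans); (CH3CN/CN trans, F/OH trans).
Each arrangement has an internal mirror plane or centre of symmetry, so none is chiral.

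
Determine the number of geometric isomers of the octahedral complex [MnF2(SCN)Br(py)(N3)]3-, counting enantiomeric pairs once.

In an octahedral complex each vertex has one trans partner and four cis neighbours.
Exhaustive case analysis gives 9 geometric isomers.

9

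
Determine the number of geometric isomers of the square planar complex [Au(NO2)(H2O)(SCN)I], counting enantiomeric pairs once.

A square has two trans pairs of vertices; adjacent vertices are cis.
Working through the distinct placements yields 3 geometric isomers: (H2O/NO2 trans, I/SCN trans); (H2O/SCN trans, I/NO2 trans); (H2O/I trans, NO2/SCN trans).

3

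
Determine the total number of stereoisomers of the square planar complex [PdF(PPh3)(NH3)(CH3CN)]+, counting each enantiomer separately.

A square has two trans pairs of vertices; adjacent vertices are cis.
Working through the distinct placements yields 3 geometric isomers: (CH3CN/NH3 trans, F/PPh3 trans); (CH3CN/PPh3 trans, F/NH3 trans); (CH3CN/F trans, NH3/PPh3 trans).
Each arrangement has an internal mirror plane or centre of symmetry, so none is chiral.

3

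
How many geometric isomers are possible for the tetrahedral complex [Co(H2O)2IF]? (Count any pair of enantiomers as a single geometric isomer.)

1

Only one geometric arrangement is possible.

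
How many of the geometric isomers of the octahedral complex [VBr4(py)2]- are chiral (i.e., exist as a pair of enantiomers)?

An octahedron has six vertices in three trans pairs; every non-trans pair is cis.
The distinct arrangements are (2 in all): py trans; py cis.
Each arrangement has an internal mirror plane or centre of symmetry, so none is chiral.

0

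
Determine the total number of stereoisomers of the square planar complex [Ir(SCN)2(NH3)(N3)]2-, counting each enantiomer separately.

2

Working through the distinct placements yields 2 geometric isomers: SCN cis; SCN trans.
Each arrangement has an internal mirror plane or centre of symmetry, so none is chiral.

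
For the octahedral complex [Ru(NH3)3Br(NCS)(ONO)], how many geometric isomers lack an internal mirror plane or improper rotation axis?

1

An octahedron has six vertices in three trans pairs; every non-trans pair is cis.
The distinct arrangements are (4 in all): NH3 mer (3 arrangements); NH3 fac (chiral).
One of these lacks any improper symmetry element and so occurs as an enantiomeric pair, giving 4 + 1 = 5 stereoisomers in total.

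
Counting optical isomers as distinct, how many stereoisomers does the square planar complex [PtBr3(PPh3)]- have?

Only one geometric arrangement is possible.

1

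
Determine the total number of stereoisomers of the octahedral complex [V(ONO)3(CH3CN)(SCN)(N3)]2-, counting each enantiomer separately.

An octahedron has six vertices in three trans pairs; every non-trans pair is cis.
Systematic placement gives 4 geometric isomers: ONO mer (3 arrangements); ONO fac (chiral).
One of these lacks any improper symmetry element and so occurs as an enantiomeric pair, giving 4 + 1 = 5 stereoisomers in total.

5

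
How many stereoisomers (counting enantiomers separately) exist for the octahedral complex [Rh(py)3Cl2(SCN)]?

3

There are 3 geometric isomers: py mer, Cl trans; py mer, Cl cis; py fac, Cl cis.
Each arrangement has an internal mirror plane or centre of symmetry, so none is chiral.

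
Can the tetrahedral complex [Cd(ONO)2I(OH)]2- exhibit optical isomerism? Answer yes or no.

no

Only one geometric arrangement is possible.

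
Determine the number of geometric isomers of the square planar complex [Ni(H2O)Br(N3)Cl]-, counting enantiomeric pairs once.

3

A square has two trans pairs of vertices; adjacent vertices are cis.
Working through the distinct placements yields 3 geometric isomers: (Br/H2O trans, Cl/N3 trans); (Br/N3 trans, Cl/H2O trans); (Br/Cl trans, H2O/N3 trans).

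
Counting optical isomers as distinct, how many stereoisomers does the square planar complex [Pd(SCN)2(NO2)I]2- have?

2

Working through the distinct placements yields 2 geometric isomers: SCN cis; SCN trans.
Each arrangement has an internal mirror plane or centre of symmetry, so none is chiral.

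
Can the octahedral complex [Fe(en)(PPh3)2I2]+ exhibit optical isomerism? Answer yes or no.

yes

An octahedron has six vertices in three trans pairs; every non-trans pair is cis.
Each en is bidentate and must span two cis positions.
The distinct arrangements are (3 in all): PPh3 cis, I trans; PPh3 cis, I cis (chiral); PPh3 trans, I cis.
One of these lacks any improper symmetry element and so occurs as an enantiomeric pair, giving 3 + 1 = 4 stereoisomers in total.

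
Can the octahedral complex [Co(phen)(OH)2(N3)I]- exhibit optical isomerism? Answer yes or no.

The six octahedral sites form three mutually perpendicular trans pairs.
Each phen is bidentate and must span two cis positions.
Working through the distinct placements yields 4 geometric isomers: OH cis (3 arrangements, 2 chiral); OH trans.
Of these, 2 lack any improper symmetry element and so occur as enantiomeric pairs, giving 4 + 2 = 6 stereoisomers in total.

yes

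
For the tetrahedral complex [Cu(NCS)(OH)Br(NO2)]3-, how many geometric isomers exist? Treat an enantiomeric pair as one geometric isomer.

1

In a tetrahedral complex all four positions are equivalent and every pair of ligands is adjacent — there is no cis/trans distinction.
Only one geometric arrangement is possible; it has no improper symmetry element, so it exists as a pair of enantiomers (2 stereoisomers).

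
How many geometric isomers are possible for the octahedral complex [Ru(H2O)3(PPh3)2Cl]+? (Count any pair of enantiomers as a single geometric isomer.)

3

An octahedron has six vertices in three trans pairs; every non-trans pair is cis.
There are 3 geometric isomers: H2O mer, PPh3 trans; H2O fac, PPh3 cis; H2O mer, PPh3 cis.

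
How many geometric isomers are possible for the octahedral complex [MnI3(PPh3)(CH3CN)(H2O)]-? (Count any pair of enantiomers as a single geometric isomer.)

4

Systematic placement gives 4 geometric isomers: I mer (3 arrangements); I fac (chiral).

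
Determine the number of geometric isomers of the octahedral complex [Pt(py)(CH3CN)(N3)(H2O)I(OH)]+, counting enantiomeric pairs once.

15

Exhaustive case analysis gives 15 geometric isomers.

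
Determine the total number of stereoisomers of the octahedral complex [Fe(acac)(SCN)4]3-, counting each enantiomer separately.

The six octahedral sites form three mutually perpendicular trans pairs.
Each acac is bidentate and must span two cis positions.
Only one geometric arrangement is possible.

1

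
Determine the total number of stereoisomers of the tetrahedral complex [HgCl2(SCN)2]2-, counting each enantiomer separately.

1

Only one geometric arrangement is possible.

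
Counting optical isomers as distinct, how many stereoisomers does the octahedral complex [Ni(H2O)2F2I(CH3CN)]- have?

8

The six octahedral sites form three mutually perpendicular trans pairs.
There are 6 geometric isomers: H2O cis, F cis (3 arrangements, 2 chiral); H2O trans, F cis; H2O cis, F trans; H2O trans, F trans.
Of these, 2 lack any improper symmetry element and so occur as enantiomeric pairs, giving 6 + 2 = 8 stereoisomers in total.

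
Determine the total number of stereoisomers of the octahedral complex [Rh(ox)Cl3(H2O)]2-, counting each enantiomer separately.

The six octahedral sites form three mutually perpendicular trans pairs.
Each ox is bidentate and must span two cis positions.
Working through the distinct placements yields 2 geometric isomers: Cl mer; Cl fac.
Each arrangement has an internal mirror plane or centre of symmetry, so none is chiral.

2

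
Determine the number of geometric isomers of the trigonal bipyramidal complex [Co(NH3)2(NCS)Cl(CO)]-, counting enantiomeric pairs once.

A trigonal bipyramid has two axial and three equatorial sites, which are chemically inequivalent.
Placing the ligands in turn and identifying arrangements related by rotation or reflection leaves 7 distinct geometric isomers.

7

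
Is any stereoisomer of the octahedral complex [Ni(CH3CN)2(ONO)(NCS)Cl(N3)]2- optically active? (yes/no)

yes

An octahedron has six vertices in three trans pairs; every non-trans pair is cis.
Systematic enumeration (placing each ligand type in turn and discarding arrangements equivalent by rotation or reflection) gives 9 geometric isomers.
Of these, 6 lack any improper symmetry element and so occur as enantiomeric pairs, giving 9 + 6 = 15 stereoisomers in total.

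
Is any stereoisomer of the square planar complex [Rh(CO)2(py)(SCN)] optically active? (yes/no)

no

In a square planar complex each vertex has one trans partner and two cis neighbours.
Systematic placement gives 2 geometric isomers: CO cis; CO trans.
Each arrangement has an internal mirror plane or centre of symmetry, so none is chiral.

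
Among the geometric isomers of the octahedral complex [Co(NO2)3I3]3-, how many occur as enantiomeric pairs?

0

The six octahedral sites form three mutually perpendicular trans pairs.
The distinct arrangements are (2 in all): NO2 mer; NO2 fac.
Each arrangement has an internal mirror plane or centre of symmetry, so none is chiral.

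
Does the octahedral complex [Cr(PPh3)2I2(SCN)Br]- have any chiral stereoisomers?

Systematic placement gives 6 geometric isomers: PPh3 cis, I cis (3 arrangements, 2 chiral); PPh3 trans, I cis; PPh3 cis, I trans; PPh3 trans, I trans.
Of these, 2 lack any improper symmetry element and so occur as enantiomeric pairs, giving 6 + 2 = 8 stereoisomers in total.

yes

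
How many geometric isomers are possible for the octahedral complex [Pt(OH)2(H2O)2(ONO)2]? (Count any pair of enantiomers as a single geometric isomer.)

In an octahedral complex each vertex has one trans partner and four cis neighbours.
The distinct arrangements are (5 in all): OH trans, H2O trans, ONO trans; OH cis, H2O trans, ONO cis; OH cis, H2O cis, ONO trans; OH cis, H2O cis, ONO cis (chiral); OH trans, H2O cis, ONO cis.

5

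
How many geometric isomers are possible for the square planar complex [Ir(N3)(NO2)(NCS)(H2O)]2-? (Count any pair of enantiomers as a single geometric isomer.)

3

A square has two trans pairs of vertices; adjacent vertices are cis.
Systematic placement gives 3 geometric isomers: (H2O/NCS trans, N3/NO2 trans); (H2O/NO2 trans, N3/NCS trans); (H2O/N3 trans, NCS/NO2 trans).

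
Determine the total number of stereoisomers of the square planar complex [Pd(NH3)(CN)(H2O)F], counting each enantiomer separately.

In a square planar complex each vertex has one trans partner and two cis neighbours.
The distinct arrangements are (3 in all): (CN/H2O trans, F/NH3 trans); (CN/NH3 trans, F/H2O trans); (CN/F trans, H2O/NH3 trans).
Each arrangement has an internal mirror plane or centre of symmetry, so none is chiral.

3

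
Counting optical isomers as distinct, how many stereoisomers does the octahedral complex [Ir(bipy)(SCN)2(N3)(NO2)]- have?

6

Each bipy is bidentate and must span two cis positions.
The distinct arrangements are (4 in all): SCN cis (3 arrangements, 2 chiral); SCN trans.
Of these, 2 lack any improper symmetry element and so occur as enantiomeric pairs, giving 4 + 2 = 6 stereoisomers in total.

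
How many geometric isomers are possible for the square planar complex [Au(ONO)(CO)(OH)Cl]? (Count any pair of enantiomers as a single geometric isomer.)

In a square planar complex each vertex has one trans partner and two cis neighbours.
Working through the distinct placements yields 3 geometric isomers: (CO/OH trans, Cl/ONO trans); (CO/ONO trans, Cl/OH trans); (CO/Cl trans, OH/ONO trans).

3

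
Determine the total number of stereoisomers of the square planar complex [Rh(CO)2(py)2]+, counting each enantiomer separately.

2

A square has two trans pairs of vertices; adjacent vertices are cis.
There are 2 geometric isomers: CO cis; CO trans.
Each arrangement has an internal mirror plane or centre of symmetry, so none is chiral.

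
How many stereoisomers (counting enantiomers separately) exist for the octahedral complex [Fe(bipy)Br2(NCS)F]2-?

The six octahedral sites form three mutually perpendicular trans pairs.
Each bipy is bidentate and must span two cis positions.
Systematic placement gives 4 geometric isomers: Br trans; Br cis (3 arrangements, 2 chiral).
Of these, 2 lack any improper symmetry element and so occur as enantiomeric pairs, giving 4 + 2 = 6 stereoisomers in total.

6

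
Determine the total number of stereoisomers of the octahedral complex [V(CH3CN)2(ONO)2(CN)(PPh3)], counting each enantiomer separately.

In an octahedral complex each vertex has one trans partner and four cis neighbours.
There are 6 geometric isomers: CH3CN trans, ONO cis; CH3CN trans, ONO trans; CH3CN cis, ONO cis (3 arrangements, 2 chiral); CH3CN cis, ONO trans.
Of these, 2 lack any improper symmetry element and so occur as enantiomeric pairs, giving 6 + 2 = 8 stereoisomers in total.

8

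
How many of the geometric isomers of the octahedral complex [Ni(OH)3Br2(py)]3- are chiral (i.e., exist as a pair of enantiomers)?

In an octahedral complex each vertex has one trans partner and four cis neighbours.
Working through the distinct placements yields 3 geometric isomers: OH mer, Br trans; OH fac, Br cis; OH mer, Br cis.
Each arrangement has an internal mirror plane or centre of symmetry, so none is chiral.

0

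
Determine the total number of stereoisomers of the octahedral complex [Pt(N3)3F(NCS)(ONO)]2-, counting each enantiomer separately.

Systematic placement gives 4 geometric isomers: N3 mer (3 arrangements); N3 fac (chiral).
One of these lacks any improper symmetry element and so occurs as an enantiomeric pair, giving 4 + 1 = 5 stereoisomers in total.

5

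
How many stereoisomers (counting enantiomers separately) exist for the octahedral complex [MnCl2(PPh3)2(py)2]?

In an octahedral complex each vertex has one trans partner and four cis neighbours.
The distinct arrangements are (5 in all): Cl trans, PPh3 trans, py trans; Cl trans, PPh3 cis, py cis; Cl cis, PPh3 cis, py trans; Cl cis, PPh3 cis, py cis (chiral); Cl cis, PPh3 trans, py cis.
One of these lacks any improper symmetry element and so occurs as an enantiomeric pair, giving 5 + 1 = 6 stereoisomers in total.

6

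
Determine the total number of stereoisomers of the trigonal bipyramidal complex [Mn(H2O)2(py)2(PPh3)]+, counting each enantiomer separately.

In a trigonal bipyramid the two axial positions differ from the three equatorial ones.
Placing the ligands in turn and identifying arrangements related by rotation or reflection leaves 5 distinct geometric isomers.
One of these lacks any improper symmetry element and so occurs as an enantiomeric pair, giving 5 + 1 = 6 stereoisomers in total.

6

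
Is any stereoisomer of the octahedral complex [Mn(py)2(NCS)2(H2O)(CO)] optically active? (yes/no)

yes

In an octahedral complex each vertex has one trans partner and four cis neighbours.
There are 6 geometric isomers: py trans, NCS trans; py cis, NCS cis (3 arrangements, 2 chiral); py trans, NCS cis; py cis, NCS trans.
Of these, 2 lack any improper symmetry element and so occur as enantiomeric pairs, giving 6 + 2 = 8 stereoisomers in total.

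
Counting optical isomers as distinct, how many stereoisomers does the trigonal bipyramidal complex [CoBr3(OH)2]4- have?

3

There are 3 geometric isomers: OH both equatorial; OH one axial, one equatorial; OH both axial.
Each arrangement has an internal mirror plane or centre of symmetry, so none is chiral.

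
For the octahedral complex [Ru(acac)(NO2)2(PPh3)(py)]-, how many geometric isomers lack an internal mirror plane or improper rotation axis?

2

Each acac is bidentate and must span two cis positions.
Systematic placement gives 4 geometric isomers: NO2 trans; NO2 cis (3 arrangements, 2 chiral).
Of these, 2 lack any improper symmetry element and so occur as enantiomeric pairs, giving 4 + 2 = 6 stereoisomers in total.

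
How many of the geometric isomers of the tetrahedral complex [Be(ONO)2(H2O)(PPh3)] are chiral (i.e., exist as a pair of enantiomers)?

All four vertices of a tetrahedron are equivalent and mutually adjacent, so cis/trans isomerism cannot arise.
Only one geometric arrangement is possible.

0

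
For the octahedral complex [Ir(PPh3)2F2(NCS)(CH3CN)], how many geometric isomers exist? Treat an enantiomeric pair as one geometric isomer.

The six octahedral sites form three mutually perpendicular trans pairs.
Systematic placement gives 6 geometric isomers: PPh3 trans, F cis; PPh3 cis, F cis (3 arrangements, 2 chiral); PPh3 trans, F trans; PPh3 cis, F trans.

6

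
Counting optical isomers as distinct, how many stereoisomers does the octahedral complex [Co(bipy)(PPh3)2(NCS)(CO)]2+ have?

The six octahedral sites form three mutually perpendicular trans pairs.
Each bipy is bidentate and must span two cis positions.
The distinct arrangements are (4 in all): PPh3 cis (3 arrangements, 2 chiral); PPh3 trans.
Of these, 2 lack any improper symmetry element and so occur as enantiomeric pairs, giving 4 + 2 = 6 stereoisomers in total.

6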